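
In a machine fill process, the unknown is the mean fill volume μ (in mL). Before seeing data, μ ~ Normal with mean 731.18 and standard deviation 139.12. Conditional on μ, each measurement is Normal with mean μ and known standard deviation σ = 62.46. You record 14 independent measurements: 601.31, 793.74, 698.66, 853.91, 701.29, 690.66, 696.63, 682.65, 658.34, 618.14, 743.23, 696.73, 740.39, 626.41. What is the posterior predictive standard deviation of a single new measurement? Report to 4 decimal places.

64.6216

For Normal data with known variance σ², a Normal(μ₀, σ₀²) prior on μ is conjugate. Posterior precision = 1/σ₀² + n/σ²; posterior mean is the precision-weighted average of μ₀ and x̄.
σ₀² = 139.12² = 19354.3744, σ² = 62.46² = 3901.2516; σ² + n·σ₀² = 3901.2516 + 14·19354.3744 = 274862.4932.
Posterior precision = 1/σ₀² + n/σ² = 1/19354.3744 + 14/3901.2516 = (σ² + n·σ₀²)/(σ₀²σ²) = 274862.4932/(19354.3744·3901.2516); posterior variance σₙ² = σ₀²σ²/(σ² + n·σ₀²) = 19354.3744·3901.2516/274862.4932 = 274.705665.
Predictive variance for one new observation = σₙ² + σ² = 19354.3744·3901.2516/274862.4932 + 3901.2516 = σ²·(σ₀² + 274862.4932)/274862.4932 = 3901.2516·294216.8676/274862.4932 = 4175.957265; SD = √(3901.2516·294216.8676/274862.4932) = 64.6216.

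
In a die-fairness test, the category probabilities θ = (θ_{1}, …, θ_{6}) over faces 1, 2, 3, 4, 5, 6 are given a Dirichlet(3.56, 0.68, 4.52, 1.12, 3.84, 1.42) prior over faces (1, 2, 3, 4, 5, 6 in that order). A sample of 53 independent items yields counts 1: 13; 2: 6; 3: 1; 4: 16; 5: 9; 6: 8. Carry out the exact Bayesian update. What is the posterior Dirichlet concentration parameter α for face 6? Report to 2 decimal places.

9.42

The Dirichlet prior is conjugate to the Multinomial likelihood: each posterior αⱼ = prior αⱼ + observed count nⱼ.
Posterior concentration: (16.56, 6.68, 5.52, 17.12, 12.84, 9.42), total = 68.14.
α_{6} = 1.42 + 8 = 9.42.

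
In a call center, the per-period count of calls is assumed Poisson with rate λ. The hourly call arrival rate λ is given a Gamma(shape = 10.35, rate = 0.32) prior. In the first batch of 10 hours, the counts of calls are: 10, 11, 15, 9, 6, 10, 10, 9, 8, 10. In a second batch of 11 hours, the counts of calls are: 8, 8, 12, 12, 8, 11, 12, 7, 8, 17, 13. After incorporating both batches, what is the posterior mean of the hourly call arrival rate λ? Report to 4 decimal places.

10.5230

With a Gamma(shape α, rate β) prior, the Poisson likelihood is conjugate: the posterior is Gamma(α + ΣXᵢ, β + n).
Batch 1: sum of counts S = 98 over n = 10 hours.
After batch 1: Gamma(α+S, β+n) = Gamma(10.35+98, 0.32+10) = Gamma(108.35, 10.32).
Batch 2: sum of counts S = 116 over n = 11 hours.
After batch 2: Gamma(α+S, β+n) = Gamma(108.35+116, 10.32+11) = Gamma(224.35, 21.32).
Posterior mean = α/β = 224.35/21.32 = 10.5230.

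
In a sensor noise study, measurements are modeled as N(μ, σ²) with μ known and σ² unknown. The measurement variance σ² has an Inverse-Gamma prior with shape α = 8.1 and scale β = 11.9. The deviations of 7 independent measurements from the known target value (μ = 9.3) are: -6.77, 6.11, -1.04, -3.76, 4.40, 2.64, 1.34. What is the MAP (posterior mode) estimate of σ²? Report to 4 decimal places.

With known mean μ and an Inverse-Gamma(α, β) prior on σ², the Normal likelihood is conjugate: posterior is Inv-Gamma(α + n/2, β + Σ(xᵢ−μ)²/2).
Σ(xᵢ−μ)² = (-6.77)² + (6.11)² + (-1.04)² + (-3.76)² + (4.40)² + (2.64)² + (1.34)² = 126.5094.
Posterior: Inv-Gamma(8.1 + 7/2, 11.9 + 126.5094/2) = Inv-Gamma(11.60, 75.15470).
Mode = β/(α+1) = 75.15470/12.60 = 5.9647.

5.9647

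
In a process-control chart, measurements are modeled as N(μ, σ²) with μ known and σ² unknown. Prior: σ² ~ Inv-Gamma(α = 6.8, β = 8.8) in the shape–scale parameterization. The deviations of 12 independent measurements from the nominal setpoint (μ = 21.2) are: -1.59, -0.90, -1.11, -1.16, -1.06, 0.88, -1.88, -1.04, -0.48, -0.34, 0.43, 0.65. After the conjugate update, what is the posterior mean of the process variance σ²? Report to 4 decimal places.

With known mean μ and an Inverse-Gamma(α, β) prior on σ², the Normal likelihood is conjugate: posterior is Inv-Gamma(α + n/2, β + Σ(xᵢ−μ)²/2).
Σ(xᵢ−μ)² = (-1.59)² + (-0.90)² + (-1.11)² + (-1.16)² + (-1.06)² + (0.88)² + (-1.88)² + (-1.04)² + (-0.48)² + (-0.34)² + (0.43)² + (0.65)² = 13.3832.
Posterior: Inv-Gamma(6.8 + 12/2, 8.8 + 13.3832/2) = Inv-Gamma(12.80, 15.49160).
E[σ²|data] = β/(α−1) = 15.49160/11.80 = 1.3128.

1.3128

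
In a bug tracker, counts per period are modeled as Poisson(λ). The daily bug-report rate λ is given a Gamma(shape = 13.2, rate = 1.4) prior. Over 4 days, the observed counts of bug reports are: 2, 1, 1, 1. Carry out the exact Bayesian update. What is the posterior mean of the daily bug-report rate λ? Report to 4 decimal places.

With a Gamma(shape α, rate β) prior, the Poisson likelihood is conjugate: the posterior is Gamma(α + ΣXᵢ, β + n).
Sum of counts S = 5 over n = 4 days.
Posterior: Gamma(α+S, β+n) = Gamma(13.2+5, 1.4+4) = Gamma(18.2, 5.4).
Posterior mean = α/β = 18.2/5.4 = 3.3704.

3.3704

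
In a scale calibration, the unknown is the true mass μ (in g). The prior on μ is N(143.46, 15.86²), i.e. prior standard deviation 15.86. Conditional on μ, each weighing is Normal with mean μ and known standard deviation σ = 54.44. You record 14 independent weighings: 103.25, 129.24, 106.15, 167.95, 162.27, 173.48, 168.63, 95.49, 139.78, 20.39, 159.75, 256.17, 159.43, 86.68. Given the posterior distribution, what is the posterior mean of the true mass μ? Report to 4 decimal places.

For Normal data with known variance σ², a Normal(μ₀, σ₀²) prior on μ is conjugate. Posterior precision = 1/σ₀² + n/σ²; posterior mean is the precision-weighted average of μ₀ and x̄.
Σxᵢ = 103.25 + 129.24 + 106.15 + 167.95 + 162.27 + 173.48 + 168.63 + 95.49 + 139.78 + 20.39 + 159.75 + 256.17 + 159.43 + 86.68 = 1928.66, so n·x̄ = 1928.66.
σ₀² = 15.86² = 251.5396, σ² = 54.44² = 2963.7136; σ² + n·σ₀² = 2963.7136 + 14·251.5396 = 6485.268.
Posterior mean = (μ₀/σ₀² + n·x̄/σ²)/(1/σ₀² + n/σ²) = (σ²·μ₀ + σ₀²·n·x̄)/(σ² + n·σ₀²) = (2963.7136·143.46 + 251.5396·1928.66)/6485.268 = 910308.717992/6485.268 = 140.3656.

140.3656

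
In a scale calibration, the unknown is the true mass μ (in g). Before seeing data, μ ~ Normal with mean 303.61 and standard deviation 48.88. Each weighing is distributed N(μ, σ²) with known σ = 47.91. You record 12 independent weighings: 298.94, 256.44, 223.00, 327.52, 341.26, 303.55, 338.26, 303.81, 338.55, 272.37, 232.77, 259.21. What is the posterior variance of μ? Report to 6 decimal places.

177.102105

For Normal data with known variance σ², a Normal(μ₀, σ₀²) prior on μ is conjugate. Posterior precision = 1/σ₀² + n/σ²; posterior mean is the precision-weighted average of μ₀ and x̄.
σ₀² = 48.88² = 2389.2544, σ² = 47.91² = 2295.3681; σ² + n·σ₀² = 2295.3681 + 12·2389.2544 = 30966.4209.
Posterior precision = 1/σ₀² + n/σ² = 1/2389.2544 + 12/2295.3681 = (σ² + n·σ₀²)/(σ₀²σ²) = 30966.4209/(2389.2544·2295.3681); posterior variance σₙ² = σ₀²σ²/(σ² + n·σ₀²) = 2389.2544·2295.3681/30966.4209 = 177.102105.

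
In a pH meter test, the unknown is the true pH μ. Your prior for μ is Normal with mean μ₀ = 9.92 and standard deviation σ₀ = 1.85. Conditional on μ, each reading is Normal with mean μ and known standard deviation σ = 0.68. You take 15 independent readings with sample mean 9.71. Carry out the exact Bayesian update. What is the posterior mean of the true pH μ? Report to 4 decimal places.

9.7119

For Normal data with known variance σ², a Normal(μ₀, σ₀²) prior on μ is conjugate. Posterior precision = 1/σ₀² + n/σ²; posterior mean is the precision-weighted average of μ₀ and x̄.
n·x̄ = 15·9.71 = 145.65.
σ₀² = 1.85² = 3.4225, σ² = 0.68² = 0.4624; σ² + n·σ₀² = 0.4624 + 15·3.4225 = 51.7999.
Posterior mean = (μ₀/σ₀² + n·x̄/σ²)/(1/σ₀² + n/σ²) = (σ²·μ₀ + σ₀²·n·x̄)/(σ² + n·σ₀²) = (0.4624·9.92 + 3.4225·145.65)/51.7999 = 503.074133/51.7999 = 9.7119.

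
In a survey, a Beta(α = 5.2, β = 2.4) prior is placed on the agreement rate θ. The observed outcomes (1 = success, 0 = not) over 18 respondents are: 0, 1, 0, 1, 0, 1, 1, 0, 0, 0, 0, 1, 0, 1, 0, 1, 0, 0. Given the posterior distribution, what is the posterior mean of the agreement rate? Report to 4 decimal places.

The Beta prior is conjugate to a Binomial/Bernoulli likelihood; the update adds successes to α and failures to β.
Posterior: Beta(α+k, β+n−k) = Beta(5.2+7, 2.4+11) = Beta(12.2, 13.4).
Posterior mean = α/(α+β) = 12.2/25.6 = 0.4766.

0.4766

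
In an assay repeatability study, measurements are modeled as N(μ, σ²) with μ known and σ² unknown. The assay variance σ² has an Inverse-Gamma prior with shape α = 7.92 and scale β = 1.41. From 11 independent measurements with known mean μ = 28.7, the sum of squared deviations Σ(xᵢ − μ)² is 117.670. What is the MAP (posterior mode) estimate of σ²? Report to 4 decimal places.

With known mean μ and an Inverse-Gamma(α, β) prior on σ², the Normal likelihood is conjugate: posterior is Inv-Gamma(α + n/2, β + Σ(xᵢ−μ)²/2).
Posterior: Inv-Gamma(7.92 + 11/2, 1.41 + 117.670/2) = Inv-Gamma(13.42, 60.2450).
Mode = β/(α+1) = 60.2450/14.42 = 4.1779.

4.1779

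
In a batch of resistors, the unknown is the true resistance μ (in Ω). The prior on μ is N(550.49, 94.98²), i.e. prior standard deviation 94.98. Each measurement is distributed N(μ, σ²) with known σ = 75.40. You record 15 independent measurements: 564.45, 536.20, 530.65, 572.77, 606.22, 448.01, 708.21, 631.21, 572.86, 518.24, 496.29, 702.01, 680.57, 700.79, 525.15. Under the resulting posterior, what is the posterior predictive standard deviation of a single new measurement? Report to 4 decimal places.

For Normal data with known variance σ², a Normal(μ₀, σ₀²) prior on μ is conjugate. Posterior precision = 1/σ₀² + n/σ²; posterior mean is the precision-weighted average of μ₀ and x̄.
σ₀² = 94.98² = 9021.2004, σ² = 75.40² = 5685.16; σ² + n·σ₀² = 5685.16 + 15·9021.2004 = 141003.166.
Posterior precision = 1/σ₀² + n/σ² = 1/9021.2004 + 15/5685.16 = (σ² + n·σ₀²)/(σ₀²σ²) = 141003.166/(9021.2004·5685.16); posterior variance σₙ² = σ₀²σ²/(σ² + n·σ₀²) = 9021.2004·5685.16/141003.166 = 363.729192.
Predictive variance for one new observation = σₙ² + σ² = 9021.2004·5685.16/141003.166 + 5685.16 = σ²·(σ₀² + 141003.166)/141003.166 = 5685.16·150024.3664/141003.166 = 6048.889192; SD = √(5685.16·150024.3664/141003.166) = 77.7746.

77.7746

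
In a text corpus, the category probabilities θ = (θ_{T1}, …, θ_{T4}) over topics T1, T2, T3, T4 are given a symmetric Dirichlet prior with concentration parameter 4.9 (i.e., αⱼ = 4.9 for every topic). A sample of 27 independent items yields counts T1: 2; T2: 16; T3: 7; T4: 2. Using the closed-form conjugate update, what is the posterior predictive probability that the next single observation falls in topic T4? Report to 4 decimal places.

0.1481

The Dirichlet prior is conjugate to the Multinomial likelihood: each posterior αⱼ = prior αⱼ + observed count nⱼ.
Posterior concentration: (6.9, 20.9, 11.9, 6.9), total = 46.6.
P(next = T4 | data) = α_{T4}/Σα = 0.1481.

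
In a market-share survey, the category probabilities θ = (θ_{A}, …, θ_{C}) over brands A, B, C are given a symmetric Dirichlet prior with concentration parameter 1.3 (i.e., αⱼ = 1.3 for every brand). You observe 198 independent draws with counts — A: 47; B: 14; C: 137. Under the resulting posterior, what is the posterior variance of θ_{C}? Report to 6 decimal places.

0.001063

The Dirichlet prior is conjugate to the Multinomial likelihood: each posterior αⱼ = prior αⱼ + observed count nⱼ.
Posterior concentration: (48.3, 15.3, 138.3), total = 201.9.
Var[θ_j] = α_j(Σα−α_j)/((Σα)²(Σα+1)) = 138.3·63.6/(201.9²·202.9) = 0.001063.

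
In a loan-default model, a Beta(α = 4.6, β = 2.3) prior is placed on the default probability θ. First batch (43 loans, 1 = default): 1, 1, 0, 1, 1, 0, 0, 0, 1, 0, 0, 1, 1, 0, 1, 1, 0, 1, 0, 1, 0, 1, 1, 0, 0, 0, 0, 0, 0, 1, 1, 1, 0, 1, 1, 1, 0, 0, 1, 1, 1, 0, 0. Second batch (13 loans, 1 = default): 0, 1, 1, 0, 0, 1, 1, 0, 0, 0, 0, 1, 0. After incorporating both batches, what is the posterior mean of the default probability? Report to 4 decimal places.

The Beta prior is conjugate to a Binomial/Bernoulli likelihood; the update adds successes to α and failures to β.
After batch 1: Beta(4.6+22, 2.3+21) = Beta(26.6, 23.3).
After batch 2: Beta(26.6+5, 23.3+8) = Beta(31.6, 31.3).
Posterior mean = α/(α+β) = 31.6/62.9 = 0.5024.

0.5024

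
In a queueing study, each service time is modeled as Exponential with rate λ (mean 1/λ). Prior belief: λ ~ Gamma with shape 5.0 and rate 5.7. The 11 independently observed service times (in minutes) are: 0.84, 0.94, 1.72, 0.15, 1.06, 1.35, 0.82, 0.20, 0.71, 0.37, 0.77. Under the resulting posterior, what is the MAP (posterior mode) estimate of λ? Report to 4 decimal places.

With a Gamma(shape α, rate β) prior on the exponential rate λ, the posterior after n observations with total T = Σxᵢ is Gamma(α+n, β+T).
Sum of observations T = 8.93 minutes; n = 11.
Posterior: Gamma(5.0+11, 5.7+8.93) = Gamma(16.0, 14.63).
Mode = (α−1)/β = 1.0253.

1.0253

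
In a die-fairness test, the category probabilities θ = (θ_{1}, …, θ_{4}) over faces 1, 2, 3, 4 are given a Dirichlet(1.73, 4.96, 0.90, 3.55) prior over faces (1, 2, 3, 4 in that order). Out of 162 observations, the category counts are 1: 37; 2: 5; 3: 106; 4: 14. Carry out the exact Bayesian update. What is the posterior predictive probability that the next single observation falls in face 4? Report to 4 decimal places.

0.1014

The Dirichlet prior is conjugate to the Multinomial likelihood: each posterior αⱼ = prior αⱼ + observed count nⱼ.
Posterior concentration: (38.73, 9.96, 106.90, 17.55), total = 173.14.
P(next = 4 | data) = α_{4}/Σα = 0.1014.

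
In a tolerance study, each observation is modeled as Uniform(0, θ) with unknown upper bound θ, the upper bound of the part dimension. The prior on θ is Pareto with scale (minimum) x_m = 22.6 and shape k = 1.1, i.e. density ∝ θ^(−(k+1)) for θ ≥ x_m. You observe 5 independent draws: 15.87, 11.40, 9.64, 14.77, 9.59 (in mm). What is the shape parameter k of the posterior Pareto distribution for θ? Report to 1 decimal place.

6.1

A Pareto(scale x_m, shape k) prior on the upper bound θ of Uniform(0, θ) is conjugate: posterior is Pareto(max(x_m, max xᵢ), k + n).
Sample maximum = 15.87; prior scale x_m = 22.6 → posterior scale = max = 22.60.
Posterior shape = 1.1 + 5 = 6.1.
Posterior shape k = 6.1.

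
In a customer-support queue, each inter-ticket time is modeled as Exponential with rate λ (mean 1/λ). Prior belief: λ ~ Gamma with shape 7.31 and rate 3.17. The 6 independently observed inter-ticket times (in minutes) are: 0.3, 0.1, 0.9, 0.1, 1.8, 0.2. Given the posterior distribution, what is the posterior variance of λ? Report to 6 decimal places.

0.308352

With a Gamma(shape α, rate β) prior on the exponential rate λ, the posterior after n observations with total T = Σxᵢ is Gamma(α+n, β+T).
Sum of observations T = 3.4 minutes; n = 6.
Posterior: Gamma(7.31+6, 3.17+3.4) = Gamma(13.31, 6.57).
Var = α/β² = 0.308352.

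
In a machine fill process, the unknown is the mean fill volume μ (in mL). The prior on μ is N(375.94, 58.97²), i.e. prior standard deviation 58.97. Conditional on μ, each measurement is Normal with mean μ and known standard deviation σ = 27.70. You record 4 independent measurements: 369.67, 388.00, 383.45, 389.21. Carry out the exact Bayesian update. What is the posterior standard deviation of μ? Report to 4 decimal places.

13.4831

For Normal data with known variance σ², a Normal(μ₀, σ₀²) prior on μ is conjugate. Posterior precision = 1/σ₀² + n/σ²; posterior mean is the precision-weighted average of μ₀ and x̄.
σ₀² = 58.97² = 3477.4609, σ² = 27.70² = 767.29; σ² + n·σ₀² = 767.29 + 4·3477.4609 = 14677.1336.
Posterior precision = 1/σ₀² + n/σ² = 1/3477.4609 + 4/767.29 = (σ² + n·σ₀²)/(σ₀²σ²) = 14677.1336/(3477.4609·767.29); posterior variance σₙ² = σ₀²σ²/(σ² + n·σ₀²) = 3477.4609·767.29/14677.1336 = 181.794419.
Posterior SD = √σₙ² = √(3477.4609·767.29/14677.1336) = 13.4831.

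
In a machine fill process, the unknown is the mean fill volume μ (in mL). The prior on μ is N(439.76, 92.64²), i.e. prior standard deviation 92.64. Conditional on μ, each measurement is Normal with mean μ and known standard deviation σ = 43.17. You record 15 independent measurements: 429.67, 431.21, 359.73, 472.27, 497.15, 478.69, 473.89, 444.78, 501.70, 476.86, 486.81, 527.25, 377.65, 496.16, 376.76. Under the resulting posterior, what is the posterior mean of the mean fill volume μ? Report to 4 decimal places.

455.1492

For Normal data with known variance σ², a Normal(μ₀, σ₀²) prior on μ is conjugate. Posterior precision = 1/σ₀² + n/σ²; posterior mean is the precision-weighted average of μ₀ and x̄.
Σxᵢ = 429.67 + 431.21 + 359.73 + 472.27 + 497.15 + 478.69 + 473.89 + 444.78 + 501.70 + 476.86 + 486.81 + 527.25 + 377.65 + 496.16 + 376.76 = 6830.58, so n·x̄ = 6830.58.
σ₀² = 92.64² = 8582.1696, σ² = 43.17² = 1863.6489; σ² + n·σ₀² = 1863.6489 + 15·8582.1696 = 130596.1929.
Posterior mean = (μ₀/σ₀² + n·x̄/σ²)/(1/σ₀² + n/σ²) = (σ²·μ₀ + σ₀²·n·x̄)/(σ² + n·σ₀²) = (1863.6489·439.76 + 8582.1696·6830.58)/130596.1929 = 59440754.266632/130596.1929 = 455.1492.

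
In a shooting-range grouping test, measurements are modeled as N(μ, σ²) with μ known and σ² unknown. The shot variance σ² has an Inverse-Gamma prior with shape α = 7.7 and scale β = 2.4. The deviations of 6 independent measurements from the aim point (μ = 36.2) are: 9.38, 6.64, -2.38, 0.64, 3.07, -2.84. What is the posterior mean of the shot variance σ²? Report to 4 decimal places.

With known mean μ and an Inverse-Gamma(α, β) prior on σ², the Normal likelihood is conjugate: posterior is Inv-Gamma(α + n/2, β + Σ(xᵢ−μ)²/2).
Σ(xᵢ−μ)² = (9.38)² + (6.64)² + (-2.38)² + (0.64)² + (3.07)² + (-2.84)² = 155.6385.
Posterior: Inv-Gamma(7.7 + 6/2, 2.4 + 155.6385/2) = Inv-Gamma(10.70, 80.21925).
E[σ²|data] = β/(α−1) = 80.21925/9.70 = 8.2700.

8.2700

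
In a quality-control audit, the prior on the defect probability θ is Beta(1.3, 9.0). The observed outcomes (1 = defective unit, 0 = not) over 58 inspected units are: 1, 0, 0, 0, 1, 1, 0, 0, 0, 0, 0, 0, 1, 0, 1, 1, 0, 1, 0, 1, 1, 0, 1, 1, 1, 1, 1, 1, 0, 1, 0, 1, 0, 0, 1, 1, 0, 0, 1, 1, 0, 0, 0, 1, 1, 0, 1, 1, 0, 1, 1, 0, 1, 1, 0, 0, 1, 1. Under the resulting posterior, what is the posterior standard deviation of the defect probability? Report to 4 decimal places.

The Beta prior is conjugate to a Binomial/Bernoulli likelihood; the update adds successes to α and failures to β.
Posterior: Beta(α+k, β+n−k) = Beta(1.3+31, 9.0+27) = Beta(32.3, 36.0).
Var = αβ/((α+β)²(α+β+1)) = 32.3·36.0/(68.3²·69.3) = 0.00359692; SD = √0.00359692 = 0.0600.

0.0600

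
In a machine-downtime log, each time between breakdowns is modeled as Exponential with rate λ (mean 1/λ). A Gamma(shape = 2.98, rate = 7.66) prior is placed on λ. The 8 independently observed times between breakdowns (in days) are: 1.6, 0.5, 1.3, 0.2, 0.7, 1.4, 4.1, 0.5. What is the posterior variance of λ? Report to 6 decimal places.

0.034040

With a Gamma(shape α, rate β) prior on the exponential rate λ, the posterior after n observations with total T = Σxᵢ is Gamma(α+n, β+T).
Sum of observations T = 10.3 days; n = 8.
Posterior: Gamma(2.98+8, 7.66+10.3) = Gamma(10.98, 17.96).
Var = α/β² = 0.034040.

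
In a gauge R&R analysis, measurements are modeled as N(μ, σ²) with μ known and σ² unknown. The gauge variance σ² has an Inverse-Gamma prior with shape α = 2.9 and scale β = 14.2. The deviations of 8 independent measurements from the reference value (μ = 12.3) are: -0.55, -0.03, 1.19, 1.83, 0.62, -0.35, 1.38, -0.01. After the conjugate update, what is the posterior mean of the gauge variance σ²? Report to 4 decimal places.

With known mean μ and an Inverse-Gamma(α, β) prior on σ², the Normal likelihood is conjugate: posterior is Inv-Gamma(α + n/2, β + Σ(xᵢ−μ)²/2).
Σ(xᵢ−μ)² = (-0.55)² + (-0.03)² + (1.19)² + (1.83)² + (0.62)² + (-0.35)² + (1.38)² + (-0.01)² = 7.4798.
Posterior: Inv-Gamma(2.9 + 8/2, 14.2 + 7.4798/2) = Inv-Gamma(6.90, 17.93990).
E[σ²|data] = β/(α−1) = 17.93990/5.90 = 3.0407.

3.0407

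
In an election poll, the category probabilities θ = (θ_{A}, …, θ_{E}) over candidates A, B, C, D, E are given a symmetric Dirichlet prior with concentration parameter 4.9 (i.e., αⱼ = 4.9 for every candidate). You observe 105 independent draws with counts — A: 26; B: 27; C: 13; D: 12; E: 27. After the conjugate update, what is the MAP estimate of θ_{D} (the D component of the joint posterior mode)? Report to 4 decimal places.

The Dirichlet prior is conjugate to the Multinomial likelihood: each posterior αⱼ = prior αⱼ + observed count nⱼ.
Posterior concentration: (30.9, 31.9, 17.9, 16.9, 31.9), total = 129.5.
Joint mode component: (α_{D}−1)/(Σα−K) = 15.9/124.5 = 0.1277.

0.1277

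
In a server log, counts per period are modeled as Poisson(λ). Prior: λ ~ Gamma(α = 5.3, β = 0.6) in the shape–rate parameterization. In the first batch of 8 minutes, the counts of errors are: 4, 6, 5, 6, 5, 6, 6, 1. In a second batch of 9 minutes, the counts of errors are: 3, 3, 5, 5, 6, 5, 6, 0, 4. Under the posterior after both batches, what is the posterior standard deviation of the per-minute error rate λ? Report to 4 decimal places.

With a Gamma(shape α, rate β) prior, the Poisson likelihood is conjugate: the posterior is Gamma(α + ΣXᵢ, β + n).
Batch 1: sum of counts S = 39 over n = 8 minutes.
After batch 1: Gamma(α+S, β+n) = Gamma(5.3+39, 0.6+8) = Gamma(44.3, 8.6).
Batch 2: sum of counts S = 37 over n = 9 minutes.
After batch 2: Gamma(α+S, β+n) = Gamma(44.3+37, 8.6+9) = Gamma(81.3, 17.6).
SD = √α/β = √81.3/17.6 = 0.5123.

0.5123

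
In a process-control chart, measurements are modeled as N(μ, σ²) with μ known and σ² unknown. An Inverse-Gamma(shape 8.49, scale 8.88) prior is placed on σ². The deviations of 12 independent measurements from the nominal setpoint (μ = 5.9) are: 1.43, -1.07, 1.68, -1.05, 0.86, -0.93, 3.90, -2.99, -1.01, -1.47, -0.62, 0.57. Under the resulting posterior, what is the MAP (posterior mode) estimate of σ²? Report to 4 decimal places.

With known mean μ and an Inverse-Gamma(α, β) prior on σ², the Normal likelihood is conjugate: posterior is Inv-Gamma(α + n/2, β + Σ(xᵢ−μ)²/2).
Σ(xᵢ−μ)² = (1.43)² + (-1.07)² + (1.68)² + (-1.05)² + (0.86)² + (-0.93)² + (3.90)² + (-2.99)² + (-1.01)² + (-1.47)² + (-0.62)² + (0.57)² = 36.7596.
Posterior: Inv-Gamma(8.49 + 12/2, 8.88 + 36.7596/2) = Inv-Gamma(14.49, 27.25980).
Mode = β/(α+1) = 27.25980/15.49 = 1.7598.

1.7598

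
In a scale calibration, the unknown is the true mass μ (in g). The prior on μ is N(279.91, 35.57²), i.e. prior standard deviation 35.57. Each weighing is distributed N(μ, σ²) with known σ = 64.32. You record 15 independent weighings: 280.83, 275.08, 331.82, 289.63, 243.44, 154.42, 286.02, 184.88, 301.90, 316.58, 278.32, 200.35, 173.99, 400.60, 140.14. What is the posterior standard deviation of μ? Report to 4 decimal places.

For Normal data with known variance σ², a Normal(μ₀, σ₀²) prior on μ is conjugate. Posterior precision = 1/σ₀² + n/σ²; posterior mean is the precision-weighted average of μ₀ and x̄.
σ₀² = 35.57² = 1265.2249, σ² = 64.32² = 4137.0624; σ² + n·σ₀² = 4137.0624 + 15·1265.2249 = 23115.4359.
Posterior precision = 1/σ₀² + n/σ² = 1/1265.2249 + 15/4137.0624 = (σ² + n·σ₀²)/(σ₀²σ²) = 23115.4359/(1265.2249·4137.0624); posterior variance σₙ² = σ₀²σ²/(σ² + n·σ₀²) = 1265.2249·4137.0624/23115.4359 = 226.442382.
Posterior SD = √σₙ² = √(1265.2249·4137.0624/23115.4359) = 15.0480.

15.0480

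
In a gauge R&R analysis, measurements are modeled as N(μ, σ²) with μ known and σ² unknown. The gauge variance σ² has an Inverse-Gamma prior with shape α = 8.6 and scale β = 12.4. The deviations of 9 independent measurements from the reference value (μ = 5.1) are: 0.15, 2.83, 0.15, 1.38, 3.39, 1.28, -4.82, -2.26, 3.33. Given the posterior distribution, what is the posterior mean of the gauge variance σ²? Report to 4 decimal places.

3.6082

With known mean μ and an Inverse-Gamma(α, β) prior on σ², the Normal likelihood is conjugate: posterior is Inv-Gamma(α + n/2, β + Σ(xᵢ−μ)²/2).
Σ(xᵢ−μ)² = (0.15)² + (2.83)² + (0.15)² + (1.38)² + (3.39)² + (1.28)² + (-4.82)² + (-2.26)² + (3.33)² = 62.5177.
Posterior: Inv-Gamma(8.6 + 9/2, 12.4 + 62.5177/2) = Inv-Gamma(13.10, 43.65885).
E[σ²|data] = β/(α−1) = 43.65885/12.10 = 3.6082.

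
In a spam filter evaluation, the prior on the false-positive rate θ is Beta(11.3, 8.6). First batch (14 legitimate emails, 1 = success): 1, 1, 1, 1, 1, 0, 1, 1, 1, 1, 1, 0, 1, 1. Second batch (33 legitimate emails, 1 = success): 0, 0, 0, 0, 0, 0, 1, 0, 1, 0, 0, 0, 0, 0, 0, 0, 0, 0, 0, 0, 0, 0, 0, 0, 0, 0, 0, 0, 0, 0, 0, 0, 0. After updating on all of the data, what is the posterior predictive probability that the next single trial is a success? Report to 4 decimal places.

0.3782

The Beta prior is conjugate to a Binomial/Bernoulli likelihood; the update adds successes to α and failures to β.
After batch 1: Beta(11.3+12, 8.6+2) = Beta(23.3, 10.6).
After batch 2: Beta(23.3+2, 10.6+31) = Beta(25.3, 41.6).
For a single future Bernoulli trial, P(success | data) = α/(α+β) = 0.3782.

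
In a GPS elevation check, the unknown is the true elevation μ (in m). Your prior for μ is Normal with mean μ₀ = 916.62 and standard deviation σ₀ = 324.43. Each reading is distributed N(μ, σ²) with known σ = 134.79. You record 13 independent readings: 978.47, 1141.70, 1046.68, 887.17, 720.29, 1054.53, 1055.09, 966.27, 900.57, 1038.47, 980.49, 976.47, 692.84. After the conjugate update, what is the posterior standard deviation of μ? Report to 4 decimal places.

37.1383

For Normal data with known variance σ², a Normal(μ₀, σ₀²) prior on μ is conjugate. Posterior precision = 1/σ₀² + n/σ²; posterior mean is the precision-weighted average of μ₀ and x̄.
σ₀² = 324.43² = 105254.8249, σ² = 134.79² = 18168.3441; σ² + n·σ₀² = 18168.3441 + 13·105254.8249 = 1386481.0678.
Posterior precision = 1/σ₀² + n/σ² = 1/105254.8249 + 13/18168.3441 = (σ² + n·σ₀²)/(σ₀²σ²) = 1386481.0678/(105254.8249·18168.3441); posterior variance σₙ² = σ₀²σ²/(σ² + n·σ₀²) = 105254.8249·18168.3441/1386481.0678 = 1379.251345.
Posterior SD = √σₙ² = √(105254.8249·18168.3441/1386481.0678) = 37.1383.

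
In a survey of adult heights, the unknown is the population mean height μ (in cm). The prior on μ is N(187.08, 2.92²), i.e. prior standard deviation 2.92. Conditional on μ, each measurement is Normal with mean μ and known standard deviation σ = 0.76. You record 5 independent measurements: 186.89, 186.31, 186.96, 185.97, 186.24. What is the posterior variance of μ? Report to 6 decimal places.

0.113976

For Normal data with known variance σ², a Normal(μ₀, σ₀²) prior on μ is conjugate. Posterior precision = 1/σ₀² + n/σ²; posterior mean is the precision-weighted average of μ₀ and x̄.
σ₀² = 2.92² = 8.5264, σ² = 0.76² = 0.5776; σ² + n·σ₀² = 0.5776 + 5·8.5264 = 43.2096.
Posterior precision = 1/σ₀² + n/σ² = 1/8.5264 + 5/0.5776 = (σ² + n·σ₀²)/(σ₀²σ²) = 43.2096/(8.5264·0.5776); posterior variance σₙ² = σ₀²σ²/(σ² + n·σ₀²) = 8.5264·0.5776/43.2096 = 0.113976.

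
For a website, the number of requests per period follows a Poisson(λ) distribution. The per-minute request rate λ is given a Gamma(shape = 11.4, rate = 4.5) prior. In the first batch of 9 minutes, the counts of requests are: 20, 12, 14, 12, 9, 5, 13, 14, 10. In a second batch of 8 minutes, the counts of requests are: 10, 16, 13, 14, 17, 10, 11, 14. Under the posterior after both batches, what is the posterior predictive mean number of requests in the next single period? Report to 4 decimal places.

10.4837

With a Gamma(shape α, rate β) prior, the Poisson likelihood is conjugate: the posterior is Gamma(α + ΣXᵢ, β + n).
Batch 1: sum of counts S = 109 over n = 9 minutes.
After batch 1: Gamma(α+S, β+n) = Gamma(11.4+109, 4.5+9) = Gamma(120.4, 13.5).
Batch 2: sum of counts S = 105 over n = 8 minutes.
After batch 2: Gamma(α+S, β+n) = Gamma(120.4+105, 13.5+8) = Gamma(225.4, 21.5).
The predictive distribution for one future period is NegBinom with mean α/β = 10.4837.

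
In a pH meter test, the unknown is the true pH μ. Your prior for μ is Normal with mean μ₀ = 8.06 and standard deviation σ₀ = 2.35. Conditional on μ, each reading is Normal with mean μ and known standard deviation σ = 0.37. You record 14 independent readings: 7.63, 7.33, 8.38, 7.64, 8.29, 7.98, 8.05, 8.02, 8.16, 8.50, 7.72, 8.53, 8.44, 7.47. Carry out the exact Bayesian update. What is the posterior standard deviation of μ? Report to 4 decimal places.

For Normal data with known variance σ², a Normal(μ₀, σ₀²) prior on μ is conjugate. Posterior precision = 1/σ₀² + n/σ²; posterior mean is the precision-weighted average of μ₀ and x̄.
σ₀² = 2.35² = 5.5225, σ² = 0.37² = 0.1369; σ² + n·σ₀² = 0.1369 + 14·5.5225 = 77.4519.
Posterior precision = 1/σ₀² + n/σ² = 1/5.5225 + 14/0.1369 = (σ² + n·σ₀²)/(σ₀²σ²) = 77.4519/(5.5225·0.1369); posterior variance σₙ² = σ₀²σ²/(σ² + n·σ₀²) = 5.5225·0.1369/77.4519 = 0.009761.
Posterior SD = √σₙ² = √(5.5225·0.1369/77.4519) = 0.0988.

0.0988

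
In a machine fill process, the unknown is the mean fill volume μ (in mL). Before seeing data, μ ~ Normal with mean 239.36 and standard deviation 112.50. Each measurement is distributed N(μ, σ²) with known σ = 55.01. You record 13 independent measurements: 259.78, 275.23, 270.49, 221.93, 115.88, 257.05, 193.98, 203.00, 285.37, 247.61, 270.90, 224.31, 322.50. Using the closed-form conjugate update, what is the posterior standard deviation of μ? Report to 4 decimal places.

15.1186

For Normal data with known variance σ², a Normal(μ₀, σ₀²) prior on μ is conjugate. Posterior precision = 1/σ₀² + n/σ²; posterior mean is the precision-weighted average of μ₀ and x̄.
σ₀² = 112.50² = 12656.25, σ² = 55.01² = 3026.1001; σ² + n·σ₀² = 3026.1001 + 13·12656.25 = 167557.3501.
Posterior precision = 1/σ₀² + n/σ² = 1/12656.25 + 13/3026.1001 = (σ² + n·σ₀²)/(σ₀²σ²) = 167557.3501/(12656.25·3026.1001); posterior variance σₙ² = σ₀²σ²/(σ² + n·σ₀²) = 12656.25·3026.1001/167557.3501 = 228.572959.
Posterior SD = √σₙ² = √(12656.25·3026.1001/167557.3501) = 15.1186.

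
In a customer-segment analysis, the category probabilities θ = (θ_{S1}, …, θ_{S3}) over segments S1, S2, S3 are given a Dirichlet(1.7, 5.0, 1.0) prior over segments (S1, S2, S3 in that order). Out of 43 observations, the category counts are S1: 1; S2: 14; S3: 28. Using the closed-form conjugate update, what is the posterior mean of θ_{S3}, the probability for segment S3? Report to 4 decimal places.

0.5720

The Dirichlet prior is conjugate to the Multinomial likelihood: each posterior αⱼ = prior αⱼ + observed count nⱼ.
Posterior concentration: (2.7, 19.0, 29.0), total = 50.7.
E[θ_{S3}|data] = α_{S3}/Σα = 29.0/50.7 = 0.5720.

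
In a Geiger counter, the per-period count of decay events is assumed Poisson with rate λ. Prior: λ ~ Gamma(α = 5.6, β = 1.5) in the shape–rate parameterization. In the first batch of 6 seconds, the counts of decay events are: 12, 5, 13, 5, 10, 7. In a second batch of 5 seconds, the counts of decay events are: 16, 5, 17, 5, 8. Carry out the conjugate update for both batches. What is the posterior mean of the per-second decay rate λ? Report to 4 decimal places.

8.6880

With a Gamma(shape α, rate β) prior, the Poisson likelihood is conjugate: the posterior is Gamma(α + ΣXᵢ, β + n).
Batch 1: sum of counts S = 52 over n = 6 seconds.
After batch 1: Gamma(α+S, β+n) = Gamma(5.6+52, 1.5+6) = Gamma(57.6, 7.5).
Batch 2: sum of counts S = 51 over n = 5 seconds.
After batch 2: Gamma(α+S, β+n) = Gamma(57.6+51, 7.5+5) = Gamma(108.6, 12.5).
Posterior mean = α/β = 108.6/12.5 = 8.6880.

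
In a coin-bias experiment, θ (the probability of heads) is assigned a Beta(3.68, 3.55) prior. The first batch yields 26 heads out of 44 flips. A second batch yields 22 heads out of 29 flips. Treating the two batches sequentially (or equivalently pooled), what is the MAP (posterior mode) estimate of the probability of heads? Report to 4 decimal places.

0.6478

The Beta prior is conjugate to a Binomial/Bernoulli likelihood; the update adds successes to α and failures to β.
After batch 1: Beta(3.68+26, 3.55+18) = Beta(29.68, 21.55).
After batch 2: Beta(29.68+22, 21.55+7) = Beta(51.68, 28.55).
Mode of Beta(a,b) for a,b>1 is (a−1)/(a+b−2) = 50.68/78.23 = 0.6478.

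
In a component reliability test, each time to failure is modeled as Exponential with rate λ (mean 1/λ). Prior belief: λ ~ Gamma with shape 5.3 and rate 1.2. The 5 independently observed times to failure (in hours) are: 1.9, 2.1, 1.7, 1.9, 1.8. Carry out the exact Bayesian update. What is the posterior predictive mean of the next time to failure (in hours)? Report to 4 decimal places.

1.1398

With a Gamma(shape α, rate β) prior on the exponential rate λ, the posterior after n observations with total T = Σxᵢ is Gamma(α+n, β+T).
Sum of observations T = 9.4 hours; n = 5.
Posterior: Gamma(5.3+5, 1.2+9.4) = Gamma(10.3, 10.6).
The predictive distribution for the next observation is Lomax; its mean is β/(α−1) = 10.6/9.3 = 1.1398.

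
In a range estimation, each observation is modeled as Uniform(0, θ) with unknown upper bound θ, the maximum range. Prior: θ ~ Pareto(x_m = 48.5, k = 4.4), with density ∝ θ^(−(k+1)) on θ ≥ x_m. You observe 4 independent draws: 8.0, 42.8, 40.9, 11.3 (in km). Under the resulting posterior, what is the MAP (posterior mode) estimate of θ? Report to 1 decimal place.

48.5

A Pareto(scale x_m, shape k) prior on the upper bound θ of Uniform(0, θ) is conjugate: posterior is Pareto(max(x_m, max xᵢ), k + n).
Sample maximum = 42.8; prior scale x_m = 48.5 → posterior scale = max = 48.5.
Posterior shape = 4.4 + 4 = 8.4.
The Pareto density is decreasing on [x_m, ∞), so the mode is x_m = 48.5.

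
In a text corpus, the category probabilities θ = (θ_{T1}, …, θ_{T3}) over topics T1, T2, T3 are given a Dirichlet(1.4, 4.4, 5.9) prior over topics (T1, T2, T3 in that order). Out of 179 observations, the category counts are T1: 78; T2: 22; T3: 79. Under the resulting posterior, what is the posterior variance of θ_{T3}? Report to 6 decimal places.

The Dirichlet prior is conjugate to the Multinomial likelihood: each posterior αⱼ = prior αⱼ + observed count nⱼ.
Posterior concentration: (79.4, 26.4, 84.9), total = 190.7.
Var[θ_j] = α_j(Σα−α_j)/((Σα)²(Σα+1)) = 84.9·105.8/(190.7²·191.7) = 0.001288.

0.001288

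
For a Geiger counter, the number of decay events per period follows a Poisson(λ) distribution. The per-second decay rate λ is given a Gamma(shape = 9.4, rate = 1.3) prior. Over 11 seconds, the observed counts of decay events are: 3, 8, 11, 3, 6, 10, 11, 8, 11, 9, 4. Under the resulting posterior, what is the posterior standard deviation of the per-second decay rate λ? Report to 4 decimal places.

0.7857

With a Gamma(shape α, rate β) prior, the Poisson likelihood is conjugate: the posterior is Gamma(α + ΣXᵢ, β + n).
Sum of counts S = 84 over n = 11 seconds.
Posterior: Gamma(α+S, β+n) = Gamma(9.4+84, 1.3+11) = Gamma(93.4, 12.3).
SD = √α/β = √93.4/12.3 = 0.7857.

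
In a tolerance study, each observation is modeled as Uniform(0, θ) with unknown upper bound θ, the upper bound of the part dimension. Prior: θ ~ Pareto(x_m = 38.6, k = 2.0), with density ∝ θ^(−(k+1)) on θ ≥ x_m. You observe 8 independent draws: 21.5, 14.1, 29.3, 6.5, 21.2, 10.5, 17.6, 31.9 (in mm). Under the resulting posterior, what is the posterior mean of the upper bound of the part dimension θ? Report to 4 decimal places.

A Pareto(scale x_m, shape k) prior on the upper bound θ of Uniform(0, θ) is conjugate: posterior is Pareto(max(x_m, max xᵢ), k + n).
Sample maximum = 31.9; prior scale x_m = 38.6 → posterior scale = max = 38.6.
Posterior shape = 2.0 + 8 = 10.0.
E[θ|data] = k·x_m/(k−1) = 10.0·38.6/9.0 = 42.8889.

42.8889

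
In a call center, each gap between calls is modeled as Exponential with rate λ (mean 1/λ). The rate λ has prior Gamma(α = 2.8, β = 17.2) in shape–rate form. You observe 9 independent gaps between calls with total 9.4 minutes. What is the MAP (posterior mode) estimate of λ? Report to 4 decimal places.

With a Gamma(shape α, rate β) prior on the exponential rate λ, the posterior after n observations with total T = Σxᵢ is Gamma(α+n, β+T).
Posterior: Gamma(2.8+9, 17.2+9.4) = Gamma(11.8, 26.6).
Mode = (α−1)/β = 0.4060.

0.4060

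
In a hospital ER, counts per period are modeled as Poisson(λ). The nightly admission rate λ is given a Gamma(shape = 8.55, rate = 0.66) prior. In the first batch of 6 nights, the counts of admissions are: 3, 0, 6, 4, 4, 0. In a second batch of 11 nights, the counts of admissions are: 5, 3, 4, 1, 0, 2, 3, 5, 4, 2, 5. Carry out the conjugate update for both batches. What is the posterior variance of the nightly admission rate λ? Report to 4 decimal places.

With a Gamma(shape α, rate β) prior, the Poisson likelihood is conjugate: the posterior is Gamma(α + ΣXᵢ, β + n).
Batch 1: sum of counts S = 17 over n = 6 nights.
After batch 1: Gamma(α+S, β+n) = Gamma(8.55+17, 0.66+6) = Gamma(25.55, 6.66).
Batch 2: sum of counts S = 34 over n = 11 nights.
After batch 2: Gamma(α+S, β+n) = Gamma(25.55+34, 6.66+11) = Gamma(59.55, 17.66).
Var = α/β² = 59.55/17.66² = 0.1909.

0.1909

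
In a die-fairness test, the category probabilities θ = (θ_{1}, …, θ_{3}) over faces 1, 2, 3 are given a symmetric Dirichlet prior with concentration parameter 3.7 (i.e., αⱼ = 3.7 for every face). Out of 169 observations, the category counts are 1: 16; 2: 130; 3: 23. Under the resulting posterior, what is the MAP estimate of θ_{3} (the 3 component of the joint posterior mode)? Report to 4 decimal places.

The Dirichlet prior is conjugate to the Multinomial likelihood: each posterior αⱼ = prior αⱼ + observed count nⱼ.
Posterior concentration: (19.7, 133.7, 26.7), total = 180.1.
Joint mode component: (α_{3}−1)/(Σα−K) = 25.7/177.1 = 0.1451.

0.1451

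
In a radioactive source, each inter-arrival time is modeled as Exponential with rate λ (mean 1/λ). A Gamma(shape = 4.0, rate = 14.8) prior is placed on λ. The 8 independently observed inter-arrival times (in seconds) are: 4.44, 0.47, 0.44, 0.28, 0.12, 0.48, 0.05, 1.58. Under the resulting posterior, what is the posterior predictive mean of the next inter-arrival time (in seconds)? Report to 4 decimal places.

With a Gamma(shape α, rate β) prior on the exponential rate λ, the posterior after n observations with total T = Σxᵢ is Gamma(α+n, β+T).
Sum of observations T = 7.86 seconds; n = 8.
Posterior: Gamma(4.0+8, 14.8+7.86) = Gamma(12.0, 22.66).
The predictive distribution for the next observation is Lomax; its mean is β/(α−1) = 22.66/11.0 = 2.0600.

2.0600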